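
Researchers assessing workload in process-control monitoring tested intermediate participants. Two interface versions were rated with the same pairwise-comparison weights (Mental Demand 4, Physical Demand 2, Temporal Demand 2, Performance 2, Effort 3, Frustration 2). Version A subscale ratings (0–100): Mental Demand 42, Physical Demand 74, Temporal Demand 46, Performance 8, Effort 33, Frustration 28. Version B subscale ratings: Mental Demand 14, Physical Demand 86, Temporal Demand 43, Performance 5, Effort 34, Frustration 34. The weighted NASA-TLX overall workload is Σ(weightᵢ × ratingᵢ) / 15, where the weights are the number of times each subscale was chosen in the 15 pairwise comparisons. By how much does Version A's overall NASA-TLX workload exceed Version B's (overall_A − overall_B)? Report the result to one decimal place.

Version A weighted sum = 4·42 + 2·74 + 2·46 + 2·8 + 3·33 + 2·28 = 168 + 148 + 92 + 16 + 99 + 56 = 579; overall_A = 579/15 = 38.6000.
Version B weighted sum = 4·14 + 2·86 + 2·43 + 2·5 + 3·34 + 2·34 = 56 + 172 + 86 + 10 + 102 + 68 = 494; overall_B = 494/15 = 32.9333.
Difference = 38.6000 − 32.9333 = 5.6667 ≈ 5.7.

5.7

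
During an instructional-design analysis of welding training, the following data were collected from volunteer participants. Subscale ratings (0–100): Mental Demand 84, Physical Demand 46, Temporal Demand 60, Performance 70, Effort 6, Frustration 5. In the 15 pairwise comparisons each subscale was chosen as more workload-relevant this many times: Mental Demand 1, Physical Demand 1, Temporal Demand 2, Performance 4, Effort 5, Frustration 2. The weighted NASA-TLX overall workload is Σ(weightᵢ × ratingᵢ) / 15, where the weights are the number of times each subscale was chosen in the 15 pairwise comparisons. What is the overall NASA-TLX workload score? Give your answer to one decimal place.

38.0

The tallies are the weights (they sum to 15).
Weighted sum = 1·84 + 1·46 + 2·60 + 4·70 + 5·6 + 2·5
            = 84 + 46 + 120 + 280 + 30 + 10 = 570.
Overall workload = 570 / 15 = 38.0000 ≈ 38.0.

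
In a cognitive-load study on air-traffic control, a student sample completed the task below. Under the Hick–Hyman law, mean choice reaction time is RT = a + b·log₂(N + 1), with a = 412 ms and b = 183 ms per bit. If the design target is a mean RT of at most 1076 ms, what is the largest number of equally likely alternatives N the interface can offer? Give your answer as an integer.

11

Set 412 + 183·log₂(N + 1) ≤ 1076.
log₂(N + 1) ≤ (1076 − 412) / 183 = 3.6284.
N + 1 ≤ 2^3.6284 = 12.3668.
N ≤ 11.3668, so the largest integer N is 11.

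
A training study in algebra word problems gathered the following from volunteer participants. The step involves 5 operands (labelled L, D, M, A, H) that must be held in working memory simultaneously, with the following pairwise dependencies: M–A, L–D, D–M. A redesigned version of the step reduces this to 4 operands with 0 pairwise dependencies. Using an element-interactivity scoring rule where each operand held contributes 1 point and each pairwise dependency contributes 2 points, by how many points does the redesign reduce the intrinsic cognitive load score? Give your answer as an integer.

Original: 5 × 1 + 3 × 2 = 5 + 6 = 11.
Redesigned: 4 × 1 + 0 × 2 = 4 + 0 = 4.
Reduction = 11 − 4 = 7.

7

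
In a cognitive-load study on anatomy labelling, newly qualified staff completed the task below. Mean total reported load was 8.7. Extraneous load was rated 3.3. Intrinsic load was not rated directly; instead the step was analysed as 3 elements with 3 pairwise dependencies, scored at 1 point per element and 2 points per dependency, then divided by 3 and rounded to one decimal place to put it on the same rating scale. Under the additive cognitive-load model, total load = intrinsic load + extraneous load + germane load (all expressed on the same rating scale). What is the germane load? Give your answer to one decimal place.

2.4

Intrinsic (element-interactivity): (3 × 1 + 3 × 2) / 3 = 9 / 3 = 3.0000 → 3.0.
germane load = total − intrinsic − extraneous
             = 8.7 − 3.0 − 3.3 = 2.4.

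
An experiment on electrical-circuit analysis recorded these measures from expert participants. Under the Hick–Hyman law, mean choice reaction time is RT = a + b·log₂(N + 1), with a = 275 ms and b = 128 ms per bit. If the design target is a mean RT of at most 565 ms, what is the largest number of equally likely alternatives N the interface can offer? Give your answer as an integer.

3

Set 275 + 128·log₂(N + 1) ≤ 565.
log₂(N + 1) ≤ (565 − 275) / 128 = 2.2656.
N + 1 ≤ 2^2.2656 = 4.8085.
N ≤ 3.8085, so the largest integer N is 3.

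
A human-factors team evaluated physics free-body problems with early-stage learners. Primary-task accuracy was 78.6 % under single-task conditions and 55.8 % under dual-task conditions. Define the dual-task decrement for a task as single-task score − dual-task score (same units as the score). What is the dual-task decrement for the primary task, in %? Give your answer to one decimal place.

22.8

Decrement = 78.6 − 55.8 = 22.8000 % ≈ 22.8 %.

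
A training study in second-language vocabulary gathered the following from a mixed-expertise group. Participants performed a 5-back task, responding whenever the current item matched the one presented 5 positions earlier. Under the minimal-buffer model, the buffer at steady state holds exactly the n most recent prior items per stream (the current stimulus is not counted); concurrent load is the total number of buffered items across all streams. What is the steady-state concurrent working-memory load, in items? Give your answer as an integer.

The buffer holds the 5 most recent prior items.
Steady-state concurrent load = 5 items.

5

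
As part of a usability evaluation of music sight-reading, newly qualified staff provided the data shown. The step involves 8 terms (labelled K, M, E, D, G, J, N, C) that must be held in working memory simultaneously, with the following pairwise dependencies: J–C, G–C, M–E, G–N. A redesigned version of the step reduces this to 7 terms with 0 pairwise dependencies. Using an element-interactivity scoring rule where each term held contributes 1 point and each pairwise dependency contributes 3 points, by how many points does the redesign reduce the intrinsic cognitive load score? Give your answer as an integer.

Original: 8 × 1 + 4 × 3 = 8 + 12 = 20.
Redesigned: 7 × 1 + 0 × 3 = 7 + 0 = 7.
Reduction = 20 − 7 = 13.

13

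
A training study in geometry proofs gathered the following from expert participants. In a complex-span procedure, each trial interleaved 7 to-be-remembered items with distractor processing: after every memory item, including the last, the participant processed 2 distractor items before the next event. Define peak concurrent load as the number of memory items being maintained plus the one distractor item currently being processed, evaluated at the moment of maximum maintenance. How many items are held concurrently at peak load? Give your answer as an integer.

Maintenance is greatest during the distractor(s) after memory item 7: all 7 memory items are being held.
One distractor item is concurrently being processed.
Peak concurrent load = 7 + 1 = 8 items.

8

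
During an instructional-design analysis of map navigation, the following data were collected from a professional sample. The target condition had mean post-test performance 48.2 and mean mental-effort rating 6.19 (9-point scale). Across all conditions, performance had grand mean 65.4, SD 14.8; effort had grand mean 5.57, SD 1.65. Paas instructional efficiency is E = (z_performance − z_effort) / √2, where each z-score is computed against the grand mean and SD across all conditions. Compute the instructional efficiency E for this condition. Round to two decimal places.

z_performance = (48.2 − 65.4) / 14.8 = -17.2000 / 14.8 = -1.1622.
z_effort = (6.19 − 5.57) / 1.65 = 0.6200 / 1.65 = 0.3758.
z_P − z_E = -1.1622 − 0.3758 = -1.5380.
E = -1.5380 / √2 = -1.5380 / 1.41421 = -1.0875 ≈ -1.09.

-1.09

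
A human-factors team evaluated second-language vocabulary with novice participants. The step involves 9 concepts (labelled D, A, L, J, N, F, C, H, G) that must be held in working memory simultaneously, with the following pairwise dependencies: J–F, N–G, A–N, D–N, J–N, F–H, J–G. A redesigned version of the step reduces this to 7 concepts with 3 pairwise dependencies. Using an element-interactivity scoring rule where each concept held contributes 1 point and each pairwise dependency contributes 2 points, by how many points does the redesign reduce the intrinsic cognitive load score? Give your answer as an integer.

10

Original: 9 × 1 + 7 × 2 = 9 + 14 = 23.
Redesigned: 7 × 1 + 3 × 2 = 7 + 6 = 13.
Reduction = 23 − 13 = 10.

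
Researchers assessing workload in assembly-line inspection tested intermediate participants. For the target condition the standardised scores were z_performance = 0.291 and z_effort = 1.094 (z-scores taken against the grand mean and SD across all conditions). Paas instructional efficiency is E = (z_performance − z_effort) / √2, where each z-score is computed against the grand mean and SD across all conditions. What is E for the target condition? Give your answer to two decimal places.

z_P − z_E = 0.291 − 1.094 = -0.8030.
E = -0.8030 / √2 = -0.8030 / 1.41421 = -0.5678 ≈ -0.57.

-0.57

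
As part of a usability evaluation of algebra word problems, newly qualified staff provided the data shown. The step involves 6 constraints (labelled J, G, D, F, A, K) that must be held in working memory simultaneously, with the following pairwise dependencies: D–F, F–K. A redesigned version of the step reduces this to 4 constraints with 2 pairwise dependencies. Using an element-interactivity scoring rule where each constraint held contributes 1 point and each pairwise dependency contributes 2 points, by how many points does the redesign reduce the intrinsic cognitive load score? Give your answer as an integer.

2

Original: 6 × 1 + 2 × 2 = 6 + 4 = 10.
Redesigned: 4 × 1 + 2 × 2 = 4 + 4 = 8.
Reduction = 10 − 8 = 2.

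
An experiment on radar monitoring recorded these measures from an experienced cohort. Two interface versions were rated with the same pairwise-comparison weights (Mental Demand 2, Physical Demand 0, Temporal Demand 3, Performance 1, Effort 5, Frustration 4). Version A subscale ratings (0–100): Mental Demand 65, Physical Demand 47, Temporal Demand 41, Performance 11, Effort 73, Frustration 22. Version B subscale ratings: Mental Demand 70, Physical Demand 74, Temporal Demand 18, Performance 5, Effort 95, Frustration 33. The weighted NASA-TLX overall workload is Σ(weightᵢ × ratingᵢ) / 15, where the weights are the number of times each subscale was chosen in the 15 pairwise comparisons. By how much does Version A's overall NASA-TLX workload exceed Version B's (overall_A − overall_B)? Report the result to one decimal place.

-5.9

Version A weighted sum = 2·65 + 0·47 + 3·41 + 1·11 + 5·73 + 4·22 = 130 + 0 + 123 + 11 + 365 + 88 = 717; overall_A = 717/15 = 47.8000.
Version B weighted sum = 2·70 + 0·74 + 3·18 + 1·5 + 5·95 + 4·33 = 140 + 0 + 54 + 5 + 475 + 132 = 806; overall_B = 806/15 = 53.7333.
Difference = 47.8000 − 53.7333 = -5.9333 ≈ -5.9.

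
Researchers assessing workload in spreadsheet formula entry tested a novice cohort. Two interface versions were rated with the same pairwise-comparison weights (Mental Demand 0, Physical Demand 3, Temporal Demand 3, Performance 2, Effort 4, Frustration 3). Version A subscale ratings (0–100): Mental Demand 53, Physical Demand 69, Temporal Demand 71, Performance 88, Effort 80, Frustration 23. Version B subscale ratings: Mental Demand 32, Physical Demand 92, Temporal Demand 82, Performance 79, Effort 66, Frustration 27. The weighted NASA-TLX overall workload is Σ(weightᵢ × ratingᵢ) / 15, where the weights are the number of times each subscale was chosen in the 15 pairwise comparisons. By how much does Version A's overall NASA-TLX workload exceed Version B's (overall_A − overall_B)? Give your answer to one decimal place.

Version A weighted sum = 0·53 + 3·69 + 3·71 + 2·88 + 4·80 + 3·23 = 0 + 207 + 213 + 176 + 320 + 69 = 985; overall_A = 985/15 = 65.6667.
Version B weighted sum = 0·32 + 3·92 + 3·82 + 2·79 + 4·66 + 3·27 = 0 + 276 + 246 + 158 + 264 + 81 = 1025; overall_B = 1025/15 = 68.3333.
Difference = 65.6667 − 68.3333 = -2.6666 ≈ -2.7.

-2.7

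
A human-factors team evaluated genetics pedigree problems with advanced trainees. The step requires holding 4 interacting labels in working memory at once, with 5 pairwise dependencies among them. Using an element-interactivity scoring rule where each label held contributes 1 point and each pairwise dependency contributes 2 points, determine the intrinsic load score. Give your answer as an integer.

14

Element contribution: 4 × 1 = 4.
Interaction contribution: 5 × 2 = 10.
Intrinsic load = 4 + 10 = 14.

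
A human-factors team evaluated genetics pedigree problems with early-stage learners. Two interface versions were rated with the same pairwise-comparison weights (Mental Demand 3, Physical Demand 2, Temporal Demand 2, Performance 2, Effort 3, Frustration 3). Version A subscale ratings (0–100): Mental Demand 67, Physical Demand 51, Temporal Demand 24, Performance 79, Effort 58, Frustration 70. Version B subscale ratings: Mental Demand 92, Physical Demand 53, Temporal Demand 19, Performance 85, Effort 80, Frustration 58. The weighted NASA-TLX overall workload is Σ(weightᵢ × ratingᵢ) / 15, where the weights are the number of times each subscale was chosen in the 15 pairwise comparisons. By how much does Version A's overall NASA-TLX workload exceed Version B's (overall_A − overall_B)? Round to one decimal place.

Version A weighted sum = 3·67 + 2·51 + 2·24 + 2·79 + 3·58 + 3·70 = 201 + 102 + 48 + 158 + 174 + 210 = 893; overall_A = 893/15 = 59.5333.
Version B weighted sum = 3·92 + 2·53 + 2·19 + 2·85 + 3·80 + 3·58 = 276 + 106 + 38 + 170 + 240 + 174 = 1004; overall_B = 1004/15 = 66.9333.
Difference = 59.5333 − 66.9333 = -7.4000 ≈ -7.4.

-7.4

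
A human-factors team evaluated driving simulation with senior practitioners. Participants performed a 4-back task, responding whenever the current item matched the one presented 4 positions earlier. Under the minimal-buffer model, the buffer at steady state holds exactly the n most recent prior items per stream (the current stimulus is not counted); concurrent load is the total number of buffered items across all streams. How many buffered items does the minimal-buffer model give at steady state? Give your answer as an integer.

The buffer holds the 4 most recent prior items.
Steady-state concurrent load = 4 items.

4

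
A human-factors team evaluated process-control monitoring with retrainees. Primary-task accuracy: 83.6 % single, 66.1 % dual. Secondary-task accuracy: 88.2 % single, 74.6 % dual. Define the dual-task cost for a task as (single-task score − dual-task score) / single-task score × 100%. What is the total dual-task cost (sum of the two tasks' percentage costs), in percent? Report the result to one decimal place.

Primary cost = (83.6 − 66.1) / 83.6 × 100% = 20.9330%.
Secondary cost = (88.2 − 74.6) / 88.2 × 100% = 15.4195%.
Total = 20.9330% + 15.4195% = 36.3525% ≈ 36.4%.

36.4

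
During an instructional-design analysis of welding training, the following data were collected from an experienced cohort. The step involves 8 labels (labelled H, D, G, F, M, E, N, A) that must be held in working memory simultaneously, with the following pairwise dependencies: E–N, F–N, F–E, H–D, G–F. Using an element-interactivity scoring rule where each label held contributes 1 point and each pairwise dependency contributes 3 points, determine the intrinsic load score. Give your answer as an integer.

Count of labels held simultaneously: 8.
Count of pairwise dependencies listed: 5.
Element contribution: 8 × 1 = 8.
Interaction contribution: 5 × 3 = 15.
Intrinsic load = 8 + 15 = 23.

23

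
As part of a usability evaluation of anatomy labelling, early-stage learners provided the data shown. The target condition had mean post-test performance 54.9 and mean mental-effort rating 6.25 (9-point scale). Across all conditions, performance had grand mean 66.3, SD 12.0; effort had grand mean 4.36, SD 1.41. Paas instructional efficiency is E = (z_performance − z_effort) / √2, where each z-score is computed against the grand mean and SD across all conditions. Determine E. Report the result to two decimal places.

-1.62

z_performance = (54.9 − 66.3) / 12.0 = -11.4000 / 12.0 = -0.9500.
z_effort = (6.25 − 4.36) / 1.41 = 1.8900 / 1.41 = 1.3404.
z_P − z_E = -0.9500 − 1.3404 = -2.2904.
E = -2.2904 / √2 = -2.2904 / 1.41421 = -1.6196 ≈ -1.62.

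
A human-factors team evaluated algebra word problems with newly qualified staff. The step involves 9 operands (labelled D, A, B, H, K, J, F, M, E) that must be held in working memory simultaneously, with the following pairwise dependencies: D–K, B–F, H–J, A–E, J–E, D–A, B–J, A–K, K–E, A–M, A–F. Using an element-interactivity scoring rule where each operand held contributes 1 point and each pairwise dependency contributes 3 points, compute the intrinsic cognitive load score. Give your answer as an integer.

42

Count of operands held simultaneously: 9.
Count of pairwise dependencies listed: 11.
Element contribution: 9 × 1 = 9.
Interaction contribution: 11 × 3 = 33.
Intrinsic load = 9 + 33 = 42.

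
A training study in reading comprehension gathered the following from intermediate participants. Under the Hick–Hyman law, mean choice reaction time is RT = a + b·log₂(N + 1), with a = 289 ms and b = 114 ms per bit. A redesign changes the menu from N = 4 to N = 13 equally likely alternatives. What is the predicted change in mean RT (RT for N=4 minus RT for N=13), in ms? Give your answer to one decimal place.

RT(4) = 289 + 114·log₂(5) = 289 + 114·2.3219 = 553.6966 ms.
RT(13) = 289 + 114·log₂(14) = 289 + 114·3.8074 = 723.0436 ms.
Difference = 553.6966 − 723.0436 = -169.3470 ≈ -169.3 ms.

-169.3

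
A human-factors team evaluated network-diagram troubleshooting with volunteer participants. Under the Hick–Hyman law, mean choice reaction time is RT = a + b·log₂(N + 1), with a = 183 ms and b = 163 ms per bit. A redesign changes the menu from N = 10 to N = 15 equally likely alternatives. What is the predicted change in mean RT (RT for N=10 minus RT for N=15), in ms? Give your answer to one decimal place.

RT(10) = 183 + 163·log₂(11) = 183 + 163·3.4594 = 746.8822 ms.
RT(15) = 183 + 163·log₂(16) = 183 + 163·4.0000 = 835.0000 ms.
Difference = 746.8822 − 835.0000 = -88.1178 ≈ -88.1 ms.

-88.1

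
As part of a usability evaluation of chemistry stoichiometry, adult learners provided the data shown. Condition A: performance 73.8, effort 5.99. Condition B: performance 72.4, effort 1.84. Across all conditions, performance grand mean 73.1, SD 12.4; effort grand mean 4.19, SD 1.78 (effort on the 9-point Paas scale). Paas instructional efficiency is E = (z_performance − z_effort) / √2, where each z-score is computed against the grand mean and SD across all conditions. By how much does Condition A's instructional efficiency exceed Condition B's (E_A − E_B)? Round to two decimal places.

Condition A: z_P = (73.8 − 73.1)/12.4 = 0.0565; z_E = (5.99 − 4.19)/1.78 = 1.0112; E_A = (0.0565 − 1.0112)/√2 = -0.6751.
Condition B: z_P = (72.4 − 73.1)/12.4 = -0.0565; z_E = (1.84 − 4.19)/1.78 = -1.3202; E_B = (-0.0565 − (-1.3202))/√2 = 0.8936.
E_A − E_B = -0.6751 − 0.8936 = -1.5687 ≈ -1.57.

-1.57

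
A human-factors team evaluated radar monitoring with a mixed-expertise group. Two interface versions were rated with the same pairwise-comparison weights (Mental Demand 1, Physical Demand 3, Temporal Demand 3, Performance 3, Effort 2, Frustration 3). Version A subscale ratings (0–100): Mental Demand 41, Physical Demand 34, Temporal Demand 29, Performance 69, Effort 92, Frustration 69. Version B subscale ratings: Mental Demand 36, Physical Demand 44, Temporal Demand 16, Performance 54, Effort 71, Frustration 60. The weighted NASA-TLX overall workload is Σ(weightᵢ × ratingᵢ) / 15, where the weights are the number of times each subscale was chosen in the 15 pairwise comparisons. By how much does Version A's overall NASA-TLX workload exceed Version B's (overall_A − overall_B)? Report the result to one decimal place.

Version A weighted sum = 1·41 + 3·34 + 3·29 + 3·69 + 2·92 + 3·69 = 41 + 102 + 87 + 207 + 184 + 207 = 828; overall_A = 828/15 = 55.2000.
Version B weighted sum = 1·36 + 3·44 + 3·16 + 3·54 + 2·71 + 3·60 = 36 + 132 + 48 + 162 + 142 + 180 = 700; overall_B = 700/15 = 46.6667.
Difference = 55.2000 − 46.6667 = 8.5333 ≈ 8.5.

8.5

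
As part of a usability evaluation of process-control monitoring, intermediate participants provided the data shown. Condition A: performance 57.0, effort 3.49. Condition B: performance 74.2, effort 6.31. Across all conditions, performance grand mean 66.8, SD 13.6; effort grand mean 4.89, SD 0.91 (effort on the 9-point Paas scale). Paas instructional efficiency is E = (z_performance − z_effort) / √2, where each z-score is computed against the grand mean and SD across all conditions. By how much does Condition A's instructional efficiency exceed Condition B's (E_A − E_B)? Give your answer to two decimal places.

Condition A: z_P = (57.0 − 66.8)/13.6 = -0.7206; z_E = (3.49 − 4.89)/0.91 = -1.5385; E_A = (-0.7206 − (-1.5385))/√2 = 0.5783.
Condition B: z_P = (74.2 − 66.8)/13.6 = 0.5441; z_E = (6.31 − 4.89)/0.91 = 1.5604; E_B = (0.5441 − 1.5604)/√2 = -0.7186.
E_A − E_B = 0.5783 − (-0.7186) = 1.2969 ≈ 1.30.

1.30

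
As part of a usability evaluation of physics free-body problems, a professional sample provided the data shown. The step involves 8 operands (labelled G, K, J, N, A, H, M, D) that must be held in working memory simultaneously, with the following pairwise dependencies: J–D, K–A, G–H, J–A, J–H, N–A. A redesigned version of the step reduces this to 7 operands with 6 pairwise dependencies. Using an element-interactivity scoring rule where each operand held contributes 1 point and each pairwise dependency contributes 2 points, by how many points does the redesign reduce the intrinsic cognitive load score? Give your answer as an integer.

1

Original: 8 × 1 + 6 × 2 = 8 + 12 = 20.
Redesigned: 7 × 1 + 6 × 2 = 7 + 12 = 19.
Reduction = 20 − 19 = 1.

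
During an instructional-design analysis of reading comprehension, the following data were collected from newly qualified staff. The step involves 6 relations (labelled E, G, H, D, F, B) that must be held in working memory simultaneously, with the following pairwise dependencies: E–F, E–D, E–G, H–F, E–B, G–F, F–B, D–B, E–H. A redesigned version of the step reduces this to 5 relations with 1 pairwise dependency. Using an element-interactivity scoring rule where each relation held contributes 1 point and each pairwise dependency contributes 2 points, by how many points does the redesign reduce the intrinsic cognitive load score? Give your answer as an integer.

17

Original: 6 × 1 + 9 × 2 = 6 + 18 = 24.
Redesigned: 5 × 1 + 1 × 2 = 5 + 2 = 7.
Reduction = 24 − 7 = 17.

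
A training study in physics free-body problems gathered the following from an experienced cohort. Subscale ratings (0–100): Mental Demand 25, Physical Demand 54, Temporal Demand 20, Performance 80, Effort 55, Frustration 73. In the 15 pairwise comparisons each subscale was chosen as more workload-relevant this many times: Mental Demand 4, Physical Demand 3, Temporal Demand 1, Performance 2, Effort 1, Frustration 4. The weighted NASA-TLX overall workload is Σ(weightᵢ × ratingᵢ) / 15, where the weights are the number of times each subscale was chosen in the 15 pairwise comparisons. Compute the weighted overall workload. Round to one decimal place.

The tallies are the weights (they sum to 15).
Weighted sum = 4·25 + 3·54 + 1·20 + 2·80 + 1·55 + 4·73
            = 100 + 162 + 20 + 160 + 55 + 292 = 789.
Overall workload = 789 / 15 = 52.6000 ≈ 52.6.

52.6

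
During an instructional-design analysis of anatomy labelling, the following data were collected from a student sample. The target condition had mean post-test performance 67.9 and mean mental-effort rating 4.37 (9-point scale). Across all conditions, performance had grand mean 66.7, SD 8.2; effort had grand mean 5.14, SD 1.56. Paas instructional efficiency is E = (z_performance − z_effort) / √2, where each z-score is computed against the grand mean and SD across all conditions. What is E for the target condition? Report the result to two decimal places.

z_performance = (67.9 − 66.7) / 8.2 = 1.2000 / 8.2 = 0.1463.
z_effort = (4.37 − 5.14) / 1.56 = -0.7700 / 1.56 = -0.4936.
z_P − z_E = 0.1463 − (-0.4936) = 0.6399.
E = 0.6399 / √2 = 0.6399 / 1.41421 = 0.4525 ≈ 0.45.

0.45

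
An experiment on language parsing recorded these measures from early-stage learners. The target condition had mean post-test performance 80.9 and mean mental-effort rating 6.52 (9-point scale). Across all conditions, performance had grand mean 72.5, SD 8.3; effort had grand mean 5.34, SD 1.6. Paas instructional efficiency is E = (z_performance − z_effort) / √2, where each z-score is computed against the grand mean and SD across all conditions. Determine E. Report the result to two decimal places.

z_performance = (80.9 − 72.5) / 8.3 = 8.4000 / 8.3 = 1.0120.
z_effort = (6.52 − 5.34) / 1.6 = 1.1800 / 1.6 = 0.7375.
z_P − z_E = 1.0120 − 0.7375 = 0.2745.
E = 0.2745 / √2 = 0.2745 / 1.41421 = 0.1941 ≈ 0.19.

0.19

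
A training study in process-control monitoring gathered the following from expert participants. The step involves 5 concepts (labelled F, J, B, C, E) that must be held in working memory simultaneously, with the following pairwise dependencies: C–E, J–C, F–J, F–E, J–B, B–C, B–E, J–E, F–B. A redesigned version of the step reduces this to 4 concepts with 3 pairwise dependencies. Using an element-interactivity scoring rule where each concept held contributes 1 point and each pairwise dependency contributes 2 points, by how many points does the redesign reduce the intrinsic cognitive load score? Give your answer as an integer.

13

Original: 5 × 1 + 9 × 2 = 5 + 18 = 23.
Redesigned: 4 × 1 + 3 × 2 = 4 + 6 = 10.
Reduction = 23 − 10 = 13.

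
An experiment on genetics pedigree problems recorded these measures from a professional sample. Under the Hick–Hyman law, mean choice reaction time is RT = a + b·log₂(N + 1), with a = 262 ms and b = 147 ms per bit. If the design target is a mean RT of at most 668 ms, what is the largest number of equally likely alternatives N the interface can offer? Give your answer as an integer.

5

Set 262 + 147·log₂(N + 1) ≤ 668.
log₂(N + 1) ≤ (668 − 262) / 147 = 2.7619.
N + 1 ≤ 2^2.7619 = 6.7829.
N ≤ 5.7829, so the largest integer N is 5.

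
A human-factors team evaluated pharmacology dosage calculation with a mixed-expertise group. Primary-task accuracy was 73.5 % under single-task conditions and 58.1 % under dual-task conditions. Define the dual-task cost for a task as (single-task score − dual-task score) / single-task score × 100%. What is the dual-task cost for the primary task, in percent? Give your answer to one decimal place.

21.0

Cost = (73.5 − 58.1) / 73.5 × 100%
     = 15.4000 / 73.5 × 100% = 20.9524%.
≈ 21.0%.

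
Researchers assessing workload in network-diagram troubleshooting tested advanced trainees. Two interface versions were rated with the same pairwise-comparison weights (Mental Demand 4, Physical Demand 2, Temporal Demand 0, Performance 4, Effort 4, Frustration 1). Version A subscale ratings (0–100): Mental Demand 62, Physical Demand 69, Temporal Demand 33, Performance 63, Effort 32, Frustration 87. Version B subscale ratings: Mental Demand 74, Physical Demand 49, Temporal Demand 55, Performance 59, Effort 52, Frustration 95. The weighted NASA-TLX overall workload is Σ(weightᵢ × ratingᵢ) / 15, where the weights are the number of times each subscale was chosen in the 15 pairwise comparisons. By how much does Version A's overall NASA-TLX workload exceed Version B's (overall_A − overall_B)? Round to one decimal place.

-5.3

Version A weighted sum = 4·62 + 2·69 + 0·33 + 4·63 + 4·32 + 1·87 = 248 + 138 + 0 + 252 + 128 + 87 = 853; overall_A = 853/15 = 56.8667.
Version B weighted sum = 4·74 + 2·49 + 0·55 + 4·59 + 4·52 + 1·95 = 296 + 98 + 0 + 236 + 208 + 95 = 933; overall_B = 933/15 = 62.2000.
Difference = 56.8667 − 62.2000 = -5.3333 ≈ -5.3.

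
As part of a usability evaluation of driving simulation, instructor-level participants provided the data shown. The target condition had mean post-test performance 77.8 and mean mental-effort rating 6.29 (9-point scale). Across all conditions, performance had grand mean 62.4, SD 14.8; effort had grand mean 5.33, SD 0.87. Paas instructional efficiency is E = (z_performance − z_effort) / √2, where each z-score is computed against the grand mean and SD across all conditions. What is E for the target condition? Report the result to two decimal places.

-0.04

z_performance = (77.8 − 62.4) / 14.8 = 15.4000 / 14.8 = 1.0405.
z_effort = (6.29 − 5.33) / 0.87 = 0.9600 / 0.87 = 1.1034.
z_P − z_E = 1.0405 − 1.1034 = -0.0629.
E = -0.0629 / √2 = -0.0629 / 1.41421 = -0.0445 ≈ -0.04.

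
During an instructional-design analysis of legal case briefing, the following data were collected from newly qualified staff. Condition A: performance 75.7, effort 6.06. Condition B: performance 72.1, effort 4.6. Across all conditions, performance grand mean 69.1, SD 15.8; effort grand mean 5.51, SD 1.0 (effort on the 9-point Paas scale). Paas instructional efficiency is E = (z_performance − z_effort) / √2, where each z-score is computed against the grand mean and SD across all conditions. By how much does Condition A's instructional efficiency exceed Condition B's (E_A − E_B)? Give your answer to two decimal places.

-0.87

Condition A: z_P = (75.7 − 69.1)/15.8 = 0.4177; z_E = (6.06 − 5.51)/1.0 = 0.5500; E_A = (0.4177 − 0.5500)/√2 = -0.0936.
Condition B: z_P = (72.1 − 69.1)/15.8 = 0.1899; z_E = (4.6 − 5.51)/1.0 = -0.9100; E_B = (0.1899 − (-0.9100))/√2 = 0.7777.
E_A − E_B = -0.0936 − 0.7777 = -0.8713 ≈ -0.87.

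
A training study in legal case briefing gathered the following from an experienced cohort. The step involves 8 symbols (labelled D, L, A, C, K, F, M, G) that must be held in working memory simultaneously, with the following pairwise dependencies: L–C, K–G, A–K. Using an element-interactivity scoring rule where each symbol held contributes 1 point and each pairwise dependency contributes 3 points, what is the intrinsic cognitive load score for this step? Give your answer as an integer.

Count of symbols held simultaneously: 8.
Count of pairwise dependencies listed: 3.
Element contribution: 8 × 1 = 8.
Interaction contribution: 3 × 3 = 9.
Intrinsic load = 8 + 9 = 17.

17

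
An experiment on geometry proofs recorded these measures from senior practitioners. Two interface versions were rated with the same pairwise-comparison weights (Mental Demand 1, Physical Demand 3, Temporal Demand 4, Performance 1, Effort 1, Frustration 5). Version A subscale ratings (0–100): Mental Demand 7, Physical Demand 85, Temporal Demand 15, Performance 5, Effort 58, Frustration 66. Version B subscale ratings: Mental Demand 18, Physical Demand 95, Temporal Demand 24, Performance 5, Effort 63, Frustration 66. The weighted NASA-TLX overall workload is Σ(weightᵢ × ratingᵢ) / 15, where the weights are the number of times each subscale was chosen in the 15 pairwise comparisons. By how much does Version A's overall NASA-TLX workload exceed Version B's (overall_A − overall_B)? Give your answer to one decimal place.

Version A weighted sum = 1·7 + 3·85 + 4·15 + 1·5 + 1·58 + 5·66 = 7 + 255 + 60 + 5 + 58 + 330 = 715; overall_A = 715/15 = 47.6667.
Version B weighted sum = 1·18 + 3·95 + 4·24 + 1·5 + 1·63 + 5·66 = 18 + 285 + 96 + 5 + 63 + 330 = 797; overall_B = 797/15 = 53.1333.
Difference = 47.6667 − 53.1333 = -5.4666 ≈ -5.5.

-5.5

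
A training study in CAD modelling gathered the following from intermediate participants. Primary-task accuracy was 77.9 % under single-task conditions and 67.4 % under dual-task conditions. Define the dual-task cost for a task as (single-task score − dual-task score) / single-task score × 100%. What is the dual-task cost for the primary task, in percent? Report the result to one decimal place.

13.5

Cost = (77.9 − 67.4) / 77.9 × 100%
     = 10.5000 / 77.9 × 100% = 13.4788%.
≈ 13.5%.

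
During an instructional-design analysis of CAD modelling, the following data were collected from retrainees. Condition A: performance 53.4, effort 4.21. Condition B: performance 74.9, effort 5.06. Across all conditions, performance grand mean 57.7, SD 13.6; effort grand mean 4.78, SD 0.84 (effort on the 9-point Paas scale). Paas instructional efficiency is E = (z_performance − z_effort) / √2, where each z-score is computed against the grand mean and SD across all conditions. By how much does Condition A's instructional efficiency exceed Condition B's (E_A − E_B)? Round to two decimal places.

-0.40

Condition A: z_P = (53.4 − 57.7)/13.6 = -0.3162; z_E = (4.21 − 4.78)/0.84 = -0.6786; E_A = (-0.3162 − (-0.6786))/√2 = 0.2563.
Condition B: z_P = (74.9 − 57.7)/13.6 = 1.2647; z_E = (5.06 − 4.78)/0.84 = 0.3333; E_B = (1.2647 − 0.3333)/√2 = 0.6586.
E_A − E_B = 0.2563 − 0.6586 = -0.4023 ≈ -0.40.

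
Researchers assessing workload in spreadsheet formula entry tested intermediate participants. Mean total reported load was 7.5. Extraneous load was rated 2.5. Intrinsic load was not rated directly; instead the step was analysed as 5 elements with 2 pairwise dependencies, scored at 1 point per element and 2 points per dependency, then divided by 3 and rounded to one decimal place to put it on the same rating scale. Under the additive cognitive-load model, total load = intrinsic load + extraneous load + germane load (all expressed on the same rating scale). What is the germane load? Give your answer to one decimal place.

2.0

Intrinsic (element-interactivity): (5 × 1 + 2 × 2) / 3 = 9 / 3 = 3.0000 → 3.0.
germane load = total − intrinsic − extraneous
             = 7.5 − 3.0 − 2.5 = 2.0.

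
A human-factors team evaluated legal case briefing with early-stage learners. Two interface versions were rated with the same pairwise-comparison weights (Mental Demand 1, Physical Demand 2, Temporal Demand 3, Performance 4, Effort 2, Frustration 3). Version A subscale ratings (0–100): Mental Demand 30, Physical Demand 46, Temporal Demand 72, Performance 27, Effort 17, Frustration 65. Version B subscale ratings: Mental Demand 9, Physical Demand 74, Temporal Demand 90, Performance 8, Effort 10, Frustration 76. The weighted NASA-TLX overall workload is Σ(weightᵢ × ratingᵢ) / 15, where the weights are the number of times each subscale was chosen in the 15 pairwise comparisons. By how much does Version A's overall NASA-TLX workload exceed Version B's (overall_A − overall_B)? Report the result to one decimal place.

Version A weighted sum = 1·30 + 2·46 + 3·72 + 4·27 + 2·17 + 3·65 = 30 + 92 + 216 + 108 + 34 + 195 = 675; overall_A = 675/15 = 45.0000.
Version B weighted sum = 1·9 + 2·74 + 3·90 + 4·8 + 2·10 + 3·76 = 9 + 148 + 270 + 32 + 20 + 228 = 707; overall_B = 707/15 = 47.1333.
Difference = 45.0000 − 47.1333 = -2.1333 ≈ -2.1.

-2.1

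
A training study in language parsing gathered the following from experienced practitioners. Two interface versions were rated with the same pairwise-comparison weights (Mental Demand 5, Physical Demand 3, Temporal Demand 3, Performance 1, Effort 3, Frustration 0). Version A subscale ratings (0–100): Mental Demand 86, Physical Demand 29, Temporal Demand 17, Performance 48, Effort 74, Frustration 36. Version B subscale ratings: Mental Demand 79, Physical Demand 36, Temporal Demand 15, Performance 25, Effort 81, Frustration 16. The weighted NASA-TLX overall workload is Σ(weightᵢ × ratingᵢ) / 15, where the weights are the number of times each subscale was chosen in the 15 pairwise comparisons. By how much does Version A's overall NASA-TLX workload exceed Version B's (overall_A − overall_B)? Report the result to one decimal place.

Version A weighted sum = 5·86 + 3·29 + 3·17 + 1·48 + 3·74 + 0·36 = 430 + 87 + 51 + 48 + 222 + 0 = 838; overall_A = 838/15 = 55.8667.
Version B weighted sum = 5·79 + 3·36 + 3·15 + 1·25 + 3·81 + 0·16 = 395 + 108 + 45 + 25 + 243 + 0 = 816; overall_B = 816/15 = 54.4000.
Difference = 55.8667 − 54.4000 = 1.4667 ≈ 1.5.

1.5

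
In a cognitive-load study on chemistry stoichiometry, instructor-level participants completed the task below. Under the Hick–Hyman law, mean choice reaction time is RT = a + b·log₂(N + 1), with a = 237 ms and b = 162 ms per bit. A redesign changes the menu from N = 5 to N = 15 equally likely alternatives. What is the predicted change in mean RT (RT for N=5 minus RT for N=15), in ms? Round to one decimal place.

RT(5) = 237 + 162·log₂(6) = 237 + 162·2.5850 = 655.7700 ms.
RT(15) = 237 + 162·log₂(16) = 237 + 162·4.0000 = 885.0000 ms.
Difference = 655.7700 − 885.0000 = -229.2300 ≈ -229.2 ms.

-229.2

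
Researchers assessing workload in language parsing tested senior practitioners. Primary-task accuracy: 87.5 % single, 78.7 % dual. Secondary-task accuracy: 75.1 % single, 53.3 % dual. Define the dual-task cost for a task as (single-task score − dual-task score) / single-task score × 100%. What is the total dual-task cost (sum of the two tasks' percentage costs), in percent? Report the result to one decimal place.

39.1

Primary cost = (87.5 − 78.7) / 87.5 × 100% = 10.0571%.
Secondary cost = (75.1 − 53.3) / 75.1 × 100% = 29.0280%.
Total = 10.0571% + 29.0280% = 39.0851% ≈ 39.1%.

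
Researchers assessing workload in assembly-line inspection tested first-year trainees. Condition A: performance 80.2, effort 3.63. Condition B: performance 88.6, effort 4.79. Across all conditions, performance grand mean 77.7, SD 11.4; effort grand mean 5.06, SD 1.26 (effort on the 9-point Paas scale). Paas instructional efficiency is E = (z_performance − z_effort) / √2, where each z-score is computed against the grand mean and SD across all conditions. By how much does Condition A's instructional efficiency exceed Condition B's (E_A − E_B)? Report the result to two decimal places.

Condition A: z_P = (80.2 − 77.7)/11.4 = 0.2193; z_E = (3.63 − 5.06)/1.26 = -1.1349; E_A = (0.2193 − (-1.1349))/√2 = 0.9576.
Condition B: z_P = (88.6 − 77.7)/11.4 = 0.9561; z_E = (4.79 − 5.06)/1.26 = -0.2143; E_B = (0.9561 − (-0.2143))/√2 = 0.8276.
E_A − E_B = 0.9576 − 0.8276 = 0.1300 ≈ 0.13.

0.13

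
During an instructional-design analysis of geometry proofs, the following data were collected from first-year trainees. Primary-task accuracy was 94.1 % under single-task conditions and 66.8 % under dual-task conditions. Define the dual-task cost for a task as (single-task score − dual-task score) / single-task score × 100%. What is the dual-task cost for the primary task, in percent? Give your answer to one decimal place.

29.0

Cost = (94.1 − 66.8) / 94.1 × 100%
     = 27.3000 / 94.1 × 100% = 29.0117%.
≈ 29.0%.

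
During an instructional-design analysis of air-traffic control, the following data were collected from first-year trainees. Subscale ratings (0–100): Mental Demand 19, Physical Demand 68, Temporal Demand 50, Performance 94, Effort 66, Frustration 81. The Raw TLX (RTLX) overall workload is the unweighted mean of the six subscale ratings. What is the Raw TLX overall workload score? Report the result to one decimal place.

Sum of ratings = 19 + 68 + 50 + 94 + 66 + 81 = 378.
RTLX = 378 / 6 = 63.0000 ≈ 63.0.

63.0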